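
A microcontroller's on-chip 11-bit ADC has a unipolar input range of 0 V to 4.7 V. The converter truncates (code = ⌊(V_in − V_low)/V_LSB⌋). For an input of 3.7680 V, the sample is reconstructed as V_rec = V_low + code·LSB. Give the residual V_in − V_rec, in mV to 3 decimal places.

2.033 mV

One LSB is 4.7 V / 2048 = 2.295 mV.
Scaled input = 1641.8860 LSBs, so code = 1641.
V_rec = 0 + 1641·0.00229492 = 3.7659668 V.
Error = 3.7680 − 3.7659668 = 0.0020332 V = 2.033 mV.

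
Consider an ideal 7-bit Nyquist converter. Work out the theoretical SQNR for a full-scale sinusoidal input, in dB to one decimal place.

SNR ≈ 6.02·N + 1.76 dB = 6.02·7 + 1.76 = 43.90 dB.

43.9 dB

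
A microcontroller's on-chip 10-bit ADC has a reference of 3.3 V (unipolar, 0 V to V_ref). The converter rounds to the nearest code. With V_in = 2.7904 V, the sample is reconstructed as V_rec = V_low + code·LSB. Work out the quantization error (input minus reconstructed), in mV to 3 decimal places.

-0.420 mV

Step size: 3.3 V ÷ 2^10 = 3.223 mV.
(2.7904 − 0)/0.00322266 = 865.8696; round gives code 866.
Reconstructed: 2.7908203 V.
Error = 2.7904 − 2.7908203 = -0.000420313 V = -0.420 mV.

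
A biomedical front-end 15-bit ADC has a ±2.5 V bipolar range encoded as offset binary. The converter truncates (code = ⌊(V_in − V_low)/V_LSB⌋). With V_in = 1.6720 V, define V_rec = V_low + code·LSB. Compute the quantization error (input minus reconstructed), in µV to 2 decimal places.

94.48 µV

Step size: 5 V ÷ 2^15 = 152.59 µV.
Scaled input = 27341.6192 LSBs, so code = 27341.
Reconstructed: 1.6719055 V.
Error = 1.6720 − 1.6719055 = 9.44824e-05 V = 94.48 µV.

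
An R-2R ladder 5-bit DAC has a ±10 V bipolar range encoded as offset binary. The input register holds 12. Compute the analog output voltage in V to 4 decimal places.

-2.5000 V

LSB = 20 V / 2^5 = 0.6250 V.
V_out = (−10) + 12 × 0.625 V = -2.5 V.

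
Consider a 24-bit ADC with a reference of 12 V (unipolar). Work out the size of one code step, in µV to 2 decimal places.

0.72 µV

Full-scale span = 12 V.
LSB = 12 / 2^24 = 12 / 16777216 = 7.15256e-07 V = 0.72 µV.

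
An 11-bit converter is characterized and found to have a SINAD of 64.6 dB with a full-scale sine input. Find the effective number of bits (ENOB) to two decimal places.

ENOB = (SINAD − 1.76) / 6.02 = (64.6 − 1.76)/6.02 = 10.439.

10.44 bits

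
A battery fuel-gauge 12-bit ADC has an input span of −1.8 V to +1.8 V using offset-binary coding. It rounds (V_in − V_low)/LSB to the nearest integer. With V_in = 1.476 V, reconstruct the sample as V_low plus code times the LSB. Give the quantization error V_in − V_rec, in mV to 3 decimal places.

LSB = 3.6/2^12 = 0.879 mV.
(1.476 − (−1.8))/0.000878906 = 3727.3600; round gives code 3727.
V_rec = (−1.8) + 3727·0.000878906 = 1.4756836 V.
V_in − V_rec = 0.000316406 V = 0.316 mV.

0.316 mV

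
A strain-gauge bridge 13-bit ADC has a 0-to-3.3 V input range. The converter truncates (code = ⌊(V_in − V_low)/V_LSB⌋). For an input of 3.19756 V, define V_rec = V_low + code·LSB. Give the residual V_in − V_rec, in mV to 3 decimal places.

LSB = 3.3/2^13 = 402.83 µV.
(3.19756 − 0)/0.000402832 = 7937.7005; ⌊·⌋ gives code 7937.
Code 7937 maps back to 0 + 7937×0.000402832 V = 3.1972778 V.
V_in − V_rec = 0.000282168 V = 0.282 mV.

0.282 mV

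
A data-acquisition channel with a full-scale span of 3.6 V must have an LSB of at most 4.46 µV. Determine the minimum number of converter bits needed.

Number of steps required ≥ 3.6 V / 4.46 µV = 807174.89.
Need 2^N ≥ 807174.89; 2^19 = 524288, 2^20 = 1048576.
Minimum N = 20.

20 bits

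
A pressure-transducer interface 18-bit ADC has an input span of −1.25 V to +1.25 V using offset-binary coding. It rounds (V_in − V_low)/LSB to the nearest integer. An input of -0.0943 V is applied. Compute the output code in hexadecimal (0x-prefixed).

code 0x1D960 (decimal 121184)

With 262144 levels over 2.5 V, one step is 9.54 µV.
(-0.0943 − (−1.25)) / 9.53674e-06 = 121183.928 LSBs.
round(121183.928) = 121184.
In hexadecimal (0x-prefixed): 0x1D960.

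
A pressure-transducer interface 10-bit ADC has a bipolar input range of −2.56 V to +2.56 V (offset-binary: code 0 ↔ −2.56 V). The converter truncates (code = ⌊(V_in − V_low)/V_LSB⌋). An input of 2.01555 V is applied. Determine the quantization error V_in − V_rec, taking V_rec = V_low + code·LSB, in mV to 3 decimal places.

0.550 mV

LSB = 5.12/2^10 = 5.000 mV.
Scaled input = 915.1100 LSBs, so code = 915.
Code 915 maps back to (−2.56) + 915×0.005 V = 2.015 V.
Difference: 0.00055 V → 0.550 mV.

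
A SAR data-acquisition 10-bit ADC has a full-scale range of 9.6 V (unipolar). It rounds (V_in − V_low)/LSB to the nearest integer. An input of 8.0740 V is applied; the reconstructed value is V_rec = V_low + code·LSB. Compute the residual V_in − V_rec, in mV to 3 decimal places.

Step size: 9.6 V ÷ 2^10 = 9.375 mV.
(8.0740 − 0)/0.009375 = 861.2267; round gives code 861.
Reconstructed: 8.071875 V.
Error = 8.0740 − 8.071875 = 0.002125 V = 2.125 mV.

2.125 mV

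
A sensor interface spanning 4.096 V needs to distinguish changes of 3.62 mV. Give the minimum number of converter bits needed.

11 bits

Number of steps required ≥ 4.096 V / 3.62 mV = 1131.49.
Need 2^N ≥ 1131.49; 2^10 = 1024, 2^11 = 2048.
Minimum N = 11.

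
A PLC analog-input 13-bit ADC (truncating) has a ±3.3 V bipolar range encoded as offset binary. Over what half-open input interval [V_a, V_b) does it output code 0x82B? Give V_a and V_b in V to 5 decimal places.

[-1.61536 V, -1.61455 V)

LSB = 6.6/2^13 = 0.806 mV.
Code 0x82B = 2091 decimal.
V_a = V_low + 2091·LSB = -1.61536 V; V_b = V_low + 2092·LSB = -1.61455 V.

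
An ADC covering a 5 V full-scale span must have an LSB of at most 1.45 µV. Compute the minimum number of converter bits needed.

22 bits

Number of steps required ≥ 5 V / 1.45 µV = 3448275.86.
Need 2^N ≥ 3448275.86; 2^21 = 2097152, 2^22 = 4194304.
Minimum N = 22.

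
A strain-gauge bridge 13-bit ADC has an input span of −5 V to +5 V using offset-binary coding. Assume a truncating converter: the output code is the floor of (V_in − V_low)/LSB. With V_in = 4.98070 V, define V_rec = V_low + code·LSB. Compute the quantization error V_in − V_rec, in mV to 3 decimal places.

0.231 mV

One LSB is 10 V / 8192 = 1.221 mV.
(4.98070 − (−5))/0.0012207 = 8176.1894; ⌊·⌋ gives code 8176.
Reconstructed: 4.9804688 V.
Error = 4.98070 − 4.9804688 = 0.00023125 V = 0.231 mV.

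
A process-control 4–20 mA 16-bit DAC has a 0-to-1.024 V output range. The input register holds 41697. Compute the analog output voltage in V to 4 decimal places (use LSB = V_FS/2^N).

0.6515 V

LSB = 1.024 V / 2^16 = 15.62 µV.
V_out = 0 + 41697 × 1.5625e-05 V = 0.651516 V.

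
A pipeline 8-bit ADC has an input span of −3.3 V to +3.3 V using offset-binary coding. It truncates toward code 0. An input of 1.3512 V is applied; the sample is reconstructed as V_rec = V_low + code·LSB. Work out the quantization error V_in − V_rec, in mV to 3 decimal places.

10.575 mV

Step size: 6.6 V ÷ 2^8 = 25.781 mV.
(V_in − V_low)/LSB = (1.3512 − (−3.3))/0.0257812 = 180.4102 → code 180 (floor).
V_rec = (−3.3) + 180·0.0257812 = 1.340625 V.
V_in − V_rec = 0.010575 V = 10.575 mV.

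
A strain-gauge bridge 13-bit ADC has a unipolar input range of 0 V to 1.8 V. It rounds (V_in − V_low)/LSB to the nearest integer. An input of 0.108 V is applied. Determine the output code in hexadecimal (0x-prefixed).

With 8192 levels over 1.8 V, one step is 219.73 µV.
Input sits at 491.520 steps above V_low.
round(491.520) = 492.
In hexadecimal (0x-prefixed): 0x1EC.

code 0x1EC (decimal 492)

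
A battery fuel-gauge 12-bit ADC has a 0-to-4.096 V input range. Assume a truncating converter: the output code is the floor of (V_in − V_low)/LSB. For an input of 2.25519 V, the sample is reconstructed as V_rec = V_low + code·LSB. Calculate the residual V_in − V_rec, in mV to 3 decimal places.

0.190 mV

One LSB is 4.096 V / 4096 = 1.000 mV.
Scaled input = 2255.1900 LSBs, so code = 2255.
Reconstructed: 2.255 V.
V_in − V_rec = 0.00019 V = 0.190 mV.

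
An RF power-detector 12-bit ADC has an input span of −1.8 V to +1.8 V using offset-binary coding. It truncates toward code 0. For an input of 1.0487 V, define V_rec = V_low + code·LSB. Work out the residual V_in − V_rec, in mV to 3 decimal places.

0.165 mV

LSB = 3.6/2^12 = 0.879 mV.
(V_in − V_low)/LSB = (1.0487 − (−1.8))/0.000878906 = 3241.1876 → code 3241 (floor).
V_rec = (−1.8) + 3241·0.000878906 = 1.0485352 V.
Error = 1.0487 − 1.0485352 = 0.000164844 V = 0.165 mV.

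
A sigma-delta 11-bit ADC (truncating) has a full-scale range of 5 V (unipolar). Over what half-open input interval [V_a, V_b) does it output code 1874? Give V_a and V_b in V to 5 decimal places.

[4.57520 V, 4.57764 V)

LSB = 5/2^11 = 2.441 mV.
V_a = V_low + 1874·LSB = 4.5752 V; V_b = V_low + 1875·LSB = 4.57764 V.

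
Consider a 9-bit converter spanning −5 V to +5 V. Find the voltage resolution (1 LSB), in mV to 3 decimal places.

Full-scale span = 10 V.
LSB = 10 / 2^9 = 10 / 512 = 0.0195312 V = 19.531 mV.

19.531 mV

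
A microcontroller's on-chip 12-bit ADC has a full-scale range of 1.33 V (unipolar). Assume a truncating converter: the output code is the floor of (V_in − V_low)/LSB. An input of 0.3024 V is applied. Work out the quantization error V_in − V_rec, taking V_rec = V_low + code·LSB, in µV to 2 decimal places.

Step size: 1.33 V ÷ 2^12 = 324.71 µV.
Scaled input = 931.3011 LSBs, so code = 931.
Code 931 maps back to 0 + 931×0.000324707 V = 0.30230225 V.
V_in − V_rec = 9.77539e-05 V = 97.75 µV.

97.75 µV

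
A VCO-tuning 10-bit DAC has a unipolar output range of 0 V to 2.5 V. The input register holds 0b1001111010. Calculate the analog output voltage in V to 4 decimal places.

LSB = 2.5 V / 2^10 = 2.441 mV.
Code 0b1001111010 = 634 decimal.
V_out = 0 + 634 × 0.00244141 V = 1.54785 V.

1.5479 V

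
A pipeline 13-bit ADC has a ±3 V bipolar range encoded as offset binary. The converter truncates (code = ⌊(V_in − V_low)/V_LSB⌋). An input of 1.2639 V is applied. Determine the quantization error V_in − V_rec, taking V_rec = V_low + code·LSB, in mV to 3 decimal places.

0.472 mV

One LSB is 6 V / 8192 = 0.732 mV.
Scaled input = 5821.6448 LSBs, so code = 5821.
Code 5821 maps back to (−3) + 5821×0.000732422 V = 1.2634277 V.
Difference: 0.000472266 V → 0.472 mV.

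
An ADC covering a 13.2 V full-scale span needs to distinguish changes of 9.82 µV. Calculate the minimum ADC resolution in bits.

21 bits

Number of steps required ≥ 13.2 V / 9.82 µV = 1344195.52.
Need 2^N ≥ 1344195.52; 2^20 = 1048576, 2^21 = 2097152.
Minimum N = 21.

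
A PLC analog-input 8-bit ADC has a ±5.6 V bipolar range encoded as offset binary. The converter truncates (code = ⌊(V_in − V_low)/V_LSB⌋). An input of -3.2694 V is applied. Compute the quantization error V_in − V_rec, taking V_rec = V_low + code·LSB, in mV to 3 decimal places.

One LSB is 11.2 V / 256 = 43.750 mV.
(V_in − V_low)/LSB = (-3.2694 − (−5.6))/0.04375 = 53.2709 → code 53 (floor).
Reconstructed: -3.28125 V.
Difference: 0.01185 V → 11.850 mV.

11.850 mV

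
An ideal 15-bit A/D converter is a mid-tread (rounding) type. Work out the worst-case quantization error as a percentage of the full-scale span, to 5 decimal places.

0.00153 %

Rounding → worst-case error = ½ LSB = V_FS/2^16, so 100/65536 = 0.00152588 % of full scale.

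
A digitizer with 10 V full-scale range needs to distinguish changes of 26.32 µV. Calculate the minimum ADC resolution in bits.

Number of steps required ≥ 10 V / 26.32 µV = 379939.21.
Need 2^N ≥ 379939.21; 2^18 = 262144, 2^19 = 524288.
Minimum N = 19.

19 bits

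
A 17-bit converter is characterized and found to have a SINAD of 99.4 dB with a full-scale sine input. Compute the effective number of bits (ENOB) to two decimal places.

ENOB = (SINAD − 1.76) / 6.02 = (99.4 − 1.76)/6.02 = 16.219.

16.22 bits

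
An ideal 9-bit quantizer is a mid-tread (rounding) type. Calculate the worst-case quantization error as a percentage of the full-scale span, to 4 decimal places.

Rounding → worst-case error = ½ LSB = V_FS/2^10, so 100/1024 = 0.0976562 % of full scale.

0.0977 %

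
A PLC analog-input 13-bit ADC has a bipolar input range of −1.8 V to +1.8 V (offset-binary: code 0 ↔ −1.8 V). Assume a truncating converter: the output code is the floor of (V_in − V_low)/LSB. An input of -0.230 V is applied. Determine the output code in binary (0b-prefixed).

Full-scale span = 3.6 V; LSB = 3.6/2^13 = 439.45 µV.
Input sits at 3572.622 steps above V_low.
Floor → code 3572.
In binary (0b-prefixed): 0b110111110100.

code 0b110111110100 (decimal 3572)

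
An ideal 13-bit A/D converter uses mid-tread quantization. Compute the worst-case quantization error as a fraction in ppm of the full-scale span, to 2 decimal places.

61.04 ppm

Rounding → worst-case error = ½ LSB = V_FS/2^14, so 1e+06/16384 = 61.0352 ppm of full scale.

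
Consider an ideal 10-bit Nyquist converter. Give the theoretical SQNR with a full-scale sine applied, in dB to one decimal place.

62.0 dB

SNR ≈ 6.02·N + 1.76 dB = 6.02·10 + 1.76 = 61.96 dB.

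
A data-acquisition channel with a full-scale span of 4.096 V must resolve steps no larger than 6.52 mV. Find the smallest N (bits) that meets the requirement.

Number of steps required ≥ 4.096 V / 6.52 mV = 628.22.
Need 2^N ≥ 628.22; 2^9 = 512, 2^10 = 1024.
Minimum N = 10.

10 bits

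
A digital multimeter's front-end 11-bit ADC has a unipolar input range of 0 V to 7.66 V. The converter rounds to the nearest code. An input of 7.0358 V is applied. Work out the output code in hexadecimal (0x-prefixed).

LSB = 7.66 V / 2048 = 3.740 mV.
(7.0358 − 0) / 0.00374023 = 1881.112 LSBs.
So the output code is 1881.
In hexadecimal (0x-prefixed): 0x759.

code 0x759 (decimal 1881)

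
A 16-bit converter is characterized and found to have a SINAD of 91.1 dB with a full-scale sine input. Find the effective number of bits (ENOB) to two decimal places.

14.84 bits

ENOB = (SINAD − 1.76) / 6.02 = (91.1 − 1.76)/6.02 = 14.841.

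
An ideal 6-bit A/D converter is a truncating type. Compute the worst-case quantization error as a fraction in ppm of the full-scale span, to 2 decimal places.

15625.00 ppm

Truncating → worst-case error = 1 LSB = V_FS/2^6, so 1e+06/64 = 15625 ppm of full scale.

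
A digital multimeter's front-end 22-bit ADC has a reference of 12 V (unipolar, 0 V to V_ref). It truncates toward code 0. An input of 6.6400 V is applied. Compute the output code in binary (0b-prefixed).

Full-scale span = 12 V; LSB = 12/2^22 = 2.86 µV.
(V_in − V_low)/LSB = (6.6400 − 0) / 2.86102e-06 = 2320848.213.
So the output code is 2320848.
In binary (0b-prefixed): 0b1000110110100111010000.

code 0b1000110110100111010000 (decimal 2320848)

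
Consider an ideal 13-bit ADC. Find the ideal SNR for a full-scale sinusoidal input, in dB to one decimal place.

SNR ≈ 6.02·N + 1.76 dB = 6.02·13 + 1.76 = 80.02 dB.

80.0 dB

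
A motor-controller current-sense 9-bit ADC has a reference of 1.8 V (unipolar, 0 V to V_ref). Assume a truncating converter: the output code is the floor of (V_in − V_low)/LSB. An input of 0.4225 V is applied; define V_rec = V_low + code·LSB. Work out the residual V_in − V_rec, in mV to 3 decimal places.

0.625 mV

Step size: 1.8 V ÷ 2^9 = 3.516 mV.
Scaled input = 120.1778 LSBs, so code = 120.
Reconstructed: 0.421875 V.
V_in − V_rec = 0.000625 V = 0.625 mV.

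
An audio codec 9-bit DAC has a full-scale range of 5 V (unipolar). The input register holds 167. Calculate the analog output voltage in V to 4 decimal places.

LSB = 5 V / 2^9 = 9.766 mV.
V_out = 0 + 167 × 0.00976562 V = 1.63086 V.

1.6309 V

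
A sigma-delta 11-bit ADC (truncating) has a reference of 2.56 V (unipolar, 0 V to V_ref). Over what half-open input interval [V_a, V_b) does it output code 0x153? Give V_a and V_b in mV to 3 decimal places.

LSB = 2.56/2^11 = 1.250 mV.
Code 0x153 = 339 decimal.
V_a = V_low + 339·LSB = 0.42375 V; V_b = V_low + 340·LSB = 0.425 V.

[423.750 mV, 425.000 mV)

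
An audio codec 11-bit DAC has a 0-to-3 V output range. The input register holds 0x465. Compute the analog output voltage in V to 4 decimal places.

LSB = 3 V / 2^11 = 1.465 mV.
Code 0x465 = 1125 decimal.
V_out = 0 + 1125 × 0.00146484 V = 1.64795 V.

1.6479 V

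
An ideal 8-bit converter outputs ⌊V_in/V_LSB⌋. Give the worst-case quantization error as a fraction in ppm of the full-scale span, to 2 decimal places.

3906.25 ppm

Truncating → worst-case error = 1 LSB = V_FS/2^8, so 1e+06/256 = 3906.25 ppm of full scale.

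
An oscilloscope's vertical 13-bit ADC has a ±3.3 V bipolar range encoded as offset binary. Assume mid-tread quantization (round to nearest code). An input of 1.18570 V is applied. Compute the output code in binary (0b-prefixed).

code 0b1010111000000 (decimal 5568)

LSB = 6.6 V / 8192 = 0.806 mV.
Input sits at 5567.705 steps above V_low.
So the output code is 5568.
In binary (0b-prefixed): 0b1010111000000.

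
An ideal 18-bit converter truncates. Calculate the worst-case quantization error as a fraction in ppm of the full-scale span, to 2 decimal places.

3.81 ppm

Truncating → worst-case error = 1 LSB = V_FS/2^18, so 1e+06/262144 = 3.8147 ppm of full scale.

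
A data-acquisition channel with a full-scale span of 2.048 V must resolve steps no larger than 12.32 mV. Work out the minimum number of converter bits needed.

8 bits

Number of steps required ≥ 2.048 V / 12.32 mV = 166.23.
Need 2^N ≥ 166.23; 2^7 = 128, 2^8 = 256.
Minimum N = 8.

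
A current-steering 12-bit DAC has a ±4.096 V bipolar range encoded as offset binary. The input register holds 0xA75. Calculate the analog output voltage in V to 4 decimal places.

LSB = 8.192 V / 2^12 = 2.000 mV.
Code 0xA75 = 2677 decimal.
V_out = (−4.096) + 2677 × 0.002 V = 1.258 V.

1.2580 V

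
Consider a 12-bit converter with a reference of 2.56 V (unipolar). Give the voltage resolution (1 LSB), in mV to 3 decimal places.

Full-scale span = 2.56 V.
LSB = 2.56 / 2^12 = 2.56 / 4096 = 0.000625 V = 0.625 mV.

0.625 mV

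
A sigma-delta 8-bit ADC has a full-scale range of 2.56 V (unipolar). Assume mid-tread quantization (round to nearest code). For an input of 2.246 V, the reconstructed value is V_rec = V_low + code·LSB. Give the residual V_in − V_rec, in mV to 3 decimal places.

One LSB is 2.56 V / 256 = 10.000 mV.
(V_in − V_low)/LSB = (2.246 − 0)/0.01 = 224.6000 → code 225 (round).
V_rec = 0 + 225·0.01 = 2.25 V.
Error = 2.246 − 2.25 = -0.004 V = -4.000 mV.

-4.000 mV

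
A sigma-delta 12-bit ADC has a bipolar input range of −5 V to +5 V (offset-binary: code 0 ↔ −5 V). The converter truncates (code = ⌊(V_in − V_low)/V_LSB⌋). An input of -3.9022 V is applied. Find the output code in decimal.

LSB = 10 V / 4096 = 2.441 mV.
(-3.9022 − (−5)) / 0.00244141 = 449.659 LSBs.
Floor → code 449.

code 449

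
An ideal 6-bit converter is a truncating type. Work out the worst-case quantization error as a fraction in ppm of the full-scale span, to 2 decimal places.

Truncating → worst-case error = 1 LSB = V_FS/2^6, so 1e+06/64 = 15625 ppm of full scale.

15625.00 ppm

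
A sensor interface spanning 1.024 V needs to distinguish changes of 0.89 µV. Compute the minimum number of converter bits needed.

Number of steps required ≥ 1.024 V / 0.89 µV = 1150561.80.
Need 2^N ≥ 1150561.80; 2^20 = 1048576, 2^21 = 2097152.
Minimum N = 21.

21 bits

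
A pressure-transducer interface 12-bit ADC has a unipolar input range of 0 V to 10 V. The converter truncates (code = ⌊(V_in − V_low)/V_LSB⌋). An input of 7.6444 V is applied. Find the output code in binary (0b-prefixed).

With 4096 levels over 10 V, one step is 2.441 mV.
(V_in − V_low)/LSB = (7.6444 − 0) / 0.00244141 = 3131.146.
So the output code is 3131.
In binary (0b-prefixed): 0b110000111011.

code 0b110000111011 (decimal 3131)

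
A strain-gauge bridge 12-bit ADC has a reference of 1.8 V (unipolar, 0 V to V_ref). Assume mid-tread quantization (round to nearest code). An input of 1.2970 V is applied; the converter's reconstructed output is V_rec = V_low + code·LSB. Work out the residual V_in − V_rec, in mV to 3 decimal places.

LSB = 1.8/2^12 = 439.45 µV.
(1.2970 − 0)/0.000439453 = 2951.3956; round gives code 2951.
Code 2951 maps back to 0 + 2951×0.000439453 V = 1.2968262 V.
V_in − V_rec = 0.000173828 V = 0.174 mV.

0.174 mV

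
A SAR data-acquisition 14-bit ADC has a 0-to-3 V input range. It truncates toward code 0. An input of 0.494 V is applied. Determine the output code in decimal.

code 2697

Full-scale span = 3 V; LSB = 3/2^14 = 183.11 µV.
(0.494 − 0) / 0.000183105 = 2697.899 LSBs.
⌊·⌋(2697.899) = 2697.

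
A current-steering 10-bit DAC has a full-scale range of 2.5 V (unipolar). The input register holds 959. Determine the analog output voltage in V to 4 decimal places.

2.3413 V

LSB = 2.5 V / 2^10 = 2.441 mV.
V_out = 0 + 959 × 0.00244141 V = 2.34131 V.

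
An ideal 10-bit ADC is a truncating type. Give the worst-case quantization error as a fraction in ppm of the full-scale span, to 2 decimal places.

976.56 ppm

Truncating → worst-case error = 1 LSB = V_FS/2^10, so 1e+06/1024 = 976.562 ppm of full scale.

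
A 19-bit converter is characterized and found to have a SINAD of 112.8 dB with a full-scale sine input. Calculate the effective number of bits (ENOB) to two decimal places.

18.45 bits

ENOB = (SINAD − 1.76) / 6.02 = (112.8 − 1.76)/6.02 = 18.445.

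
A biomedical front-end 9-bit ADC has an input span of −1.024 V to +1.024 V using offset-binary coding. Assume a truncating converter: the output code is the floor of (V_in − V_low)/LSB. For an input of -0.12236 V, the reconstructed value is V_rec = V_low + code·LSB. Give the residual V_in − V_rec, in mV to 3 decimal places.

Step size: 2.048 V ÷ 2^9 = 4.000 mV.
(V_in − V_low)/LSB = (-0.12236 − (−1.024))/0.004 = 225.4100 → code 225 (floor).
V_rec = (−1.024) + 225·0.004 = -0.124 V.
Difference: 0.00164 V → 1.640 mV.

1.640 mV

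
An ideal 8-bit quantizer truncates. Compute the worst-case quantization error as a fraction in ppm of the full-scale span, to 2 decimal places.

Truncating → worst-case error = 1 LSB = V_FS/2^8, so 1e+06/256 = 3906.25 ppm of full scale.

3906.25 ppm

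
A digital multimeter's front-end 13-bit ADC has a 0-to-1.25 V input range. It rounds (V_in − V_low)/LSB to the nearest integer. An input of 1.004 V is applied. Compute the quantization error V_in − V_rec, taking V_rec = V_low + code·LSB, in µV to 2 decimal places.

Step size: 1.25 V ÷ 2^13 = 152.59 µV.
(1.004 − 0)/0.000152588 = 6579.8144; round gives code 6580.
Reconstructed: 1.0040283 V.
V_in − V_rec = -2.83203e-05 V = -28.32 µV.

-28.32 µV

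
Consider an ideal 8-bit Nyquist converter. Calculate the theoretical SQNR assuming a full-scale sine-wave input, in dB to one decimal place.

49.9 dB

SNR ≈ 6.02·N + 1.76 dB = 6.02·8 + 1.76 = 49.92 dB.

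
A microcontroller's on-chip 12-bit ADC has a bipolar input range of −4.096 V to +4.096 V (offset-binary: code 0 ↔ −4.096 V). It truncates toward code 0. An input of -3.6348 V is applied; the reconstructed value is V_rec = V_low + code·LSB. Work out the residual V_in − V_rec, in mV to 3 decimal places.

1.200 mV

LSB = 8.192/2^12 = 2.000 mV.
(-3.6348 − (−4.096))/0.002 = 230.6000; ⌊·⌋ gives code 230.
Reconstructed: -3.636 V.
V_in − V_rec = 0.0012 V = 1.200 mV.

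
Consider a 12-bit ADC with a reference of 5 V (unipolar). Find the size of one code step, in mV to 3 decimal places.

Full-scale span = 5 V.
LSB = 5 / 2^12 = 5 / 4096 = 0.0012207 V = 1.221 mV.

1.221 mV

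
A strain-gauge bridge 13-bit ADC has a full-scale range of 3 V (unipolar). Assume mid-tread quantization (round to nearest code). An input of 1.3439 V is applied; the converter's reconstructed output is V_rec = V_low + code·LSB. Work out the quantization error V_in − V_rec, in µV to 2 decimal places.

-94.14 µV

LSB = 3/2^13 = 366.21 µV.
(V_in − V_low)/LSB = (1.3439 − 0)/0.000366211 = 3669.7429 → code 3670 (round).
Code 3670 maps back to 0 + 3670×0.000366211 V = 1.3439941 V.
V_in − V_rec = -9.41406e-05 V = -94.14 µV.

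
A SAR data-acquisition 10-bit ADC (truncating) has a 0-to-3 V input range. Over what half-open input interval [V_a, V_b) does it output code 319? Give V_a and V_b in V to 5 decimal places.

LSB = 3/2^10 = 2.930 mV.
V_a = V_low + 319·LSB = 0.93457 V; V_b = V_low + 320·LSB = 0.9375 V.

[0.93457 V, 0.93750 V)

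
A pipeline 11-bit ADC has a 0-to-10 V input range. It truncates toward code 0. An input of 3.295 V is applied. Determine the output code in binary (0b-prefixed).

With 2048 levels over 10 V, one step is 4.883 mV.
(3.295 − 0) / 0.00488281 = 674.816 LSBs.
So the output code is 674.
In binary (0b-prefixed): 0b1010100010.

code 0b1010100010 (decimal 674)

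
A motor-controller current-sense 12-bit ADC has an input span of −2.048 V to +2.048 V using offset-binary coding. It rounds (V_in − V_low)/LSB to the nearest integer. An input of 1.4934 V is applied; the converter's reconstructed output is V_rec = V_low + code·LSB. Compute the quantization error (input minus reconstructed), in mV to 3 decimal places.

Step size: 4.096 V ÷ 2^12 = 1.000 mV.
Scaled input = 3541.4000 LSBs, so code = 3541.
Reconstructed: 1.493 V.
Difference: 0.0004 V → 0.400 mV.

0.400 mV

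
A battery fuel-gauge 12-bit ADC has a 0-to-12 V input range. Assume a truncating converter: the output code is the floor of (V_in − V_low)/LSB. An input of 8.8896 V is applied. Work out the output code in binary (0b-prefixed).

Full-scale span = 12 V; LSB = 12/2^12 = 2.930 mV.
Input sits at 3034.317 steps above V_low.
So the output code is 3034.
In binary (0b-prefixed): 0b101111011010.

code 0b101111011010 (decimal 3034)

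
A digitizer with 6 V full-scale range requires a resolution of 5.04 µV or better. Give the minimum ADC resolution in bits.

21 bits

Number of steps required ≥ 6 V / 5.04 µV = 1190476.19.
Need 2^N ≥ 1190476.19; 2^20 = 1048576, 2^21 = 2097152.
Minimum N = 21.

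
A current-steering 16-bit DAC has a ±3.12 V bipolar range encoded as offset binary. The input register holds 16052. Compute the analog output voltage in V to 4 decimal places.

LSB = 6.24 V / 2^16 = 95.21 µV.
V_out = (−3.12) + 16052 × 9.52148e-05 V = -1.59161 V.

-1.5916 V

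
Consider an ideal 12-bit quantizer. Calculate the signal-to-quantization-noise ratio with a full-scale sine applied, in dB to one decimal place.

74.0 dB

SNR ≈ 6.02·N + 1.76 dB = 6.02·12 + 1.76 = 74.00 dB.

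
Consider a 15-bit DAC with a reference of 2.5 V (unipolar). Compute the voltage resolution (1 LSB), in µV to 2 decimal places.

Full-scale span = 2.5 V.
LSB = 2.5 / 2^15 = 2.5 / 32768 = 7.62939e-05 V = 76.29 µV.

76.29 µV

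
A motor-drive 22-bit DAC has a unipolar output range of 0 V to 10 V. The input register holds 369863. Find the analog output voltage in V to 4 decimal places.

LSB = 10 V / 2^22 = 2.38 µV.
V_out = 0 + 369863 × 2.38419e-06 V = 0.881822 V.

0.8818 V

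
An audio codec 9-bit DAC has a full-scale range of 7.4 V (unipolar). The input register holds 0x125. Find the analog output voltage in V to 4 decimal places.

4.2348 V

LSB = 7.4 V / 2^9 = 14.453 mV.
Code 0x125 = 293 decimal.
V_out = 0 + 293 × 0.0144531 V = 4.23477 V.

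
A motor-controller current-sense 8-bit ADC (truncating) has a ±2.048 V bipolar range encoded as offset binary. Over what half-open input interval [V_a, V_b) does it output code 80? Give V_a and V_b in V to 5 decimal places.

[-0.76800 V, -0.75200 V)

LSB = 4.096/2^8 = 16.000 mV.
V_a = V_low + 80·LSB = -0.768 V; V_b = V_low + 81·LSB = -0.752 V.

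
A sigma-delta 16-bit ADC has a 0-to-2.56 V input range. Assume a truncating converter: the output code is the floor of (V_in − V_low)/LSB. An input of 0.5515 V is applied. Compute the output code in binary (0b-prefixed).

code 0b11011100100110 (decimal 14118)

With 65536 levels over 2.56 V, one step is 39.06 µV.
Input sits at 14118.400 steps above V_low.
So the output code is 14118.
In binary (0b-prefixed): 0b11011100100110.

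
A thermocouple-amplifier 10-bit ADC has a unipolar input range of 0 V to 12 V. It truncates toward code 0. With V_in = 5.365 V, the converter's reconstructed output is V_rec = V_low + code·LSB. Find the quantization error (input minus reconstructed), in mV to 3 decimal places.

Step size: 12 V ÷ 2^10 = 11.719 mV.
Scaled input = 457.8133 LSBs, so code = 457.
V_rec = 0 + 457·0.0117188 = 5.3554688 V.
Error = 5.365 − 5.3554688 = 0.00953125 V = 9.531 mV.

9.531 mV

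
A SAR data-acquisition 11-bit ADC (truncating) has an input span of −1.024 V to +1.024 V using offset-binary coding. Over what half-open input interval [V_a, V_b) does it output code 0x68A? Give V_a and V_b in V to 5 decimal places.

[0.65000 V, 0.65100 V)

LSB = 2.048/2^11 = 1.000 mV.
Code 0x68A = 1674 decimal.
V_a = V_low + 1674·LSB = 0.65 V; V_b = V_low + 1675·LSB = 0.651 V.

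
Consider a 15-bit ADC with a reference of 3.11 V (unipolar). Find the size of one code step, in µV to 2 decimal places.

Full-scale span = 3.11 V.
LSB = 3.11 / 2^15 = 3.11 / 32768 = 9.49097e-05 V = 94.91 µV.

94.91 µV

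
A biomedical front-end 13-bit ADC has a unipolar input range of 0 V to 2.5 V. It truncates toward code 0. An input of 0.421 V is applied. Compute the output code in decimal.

LSB = 2.5 V / 8192 = 305.18 µV.
(0.421 − 0) / 0.000305176 = 1379.533 LSBs.
⌊·⌋(1379.533) = 1379.

code 1379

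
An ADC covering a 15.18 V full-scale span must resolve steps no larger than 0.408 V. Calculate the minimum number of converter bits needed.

6 bits

Number of steps required ≥ 15.18 V / 0.408 V = 37.21.
Need 2^N ≥ 37.21; 2^5 = 32, 2^6 = 64.
Minimum N = 6.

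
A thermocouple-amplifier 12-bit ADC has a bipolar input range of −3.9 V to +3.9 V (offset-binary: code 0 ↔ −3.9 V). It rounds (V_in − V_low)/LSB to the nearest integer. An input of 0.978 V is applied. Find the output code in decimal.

LSB = 7.8 V / 4096 = 1.904 mV.
Input sits at 2561.575 steps above V_low.
Round → code 2562.

code 2562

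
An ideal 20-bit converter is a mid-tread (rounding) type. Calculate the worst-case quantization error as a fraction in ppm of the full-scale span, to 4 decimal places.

Rounding → worst-case error = ½ LSB = V_FS/2^21, so 1e+06/2097152 = 0.476837 ppm of full scale.

0.4768 ppm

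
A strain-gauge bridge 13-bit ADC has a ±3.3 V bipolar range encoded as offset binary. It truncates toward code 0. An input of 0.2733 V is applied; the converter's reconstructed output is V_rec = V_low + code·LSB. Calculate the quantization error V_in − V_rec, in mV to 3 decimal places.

LSB = 6.6/2^13 = 0.806 mV.
(0.2733 − (−3.3))/0.000805664 = 4435.2233; ⌊·⌋ gives code 4435.
V_rec = (−3.3) + 4435·0.000805664 = 0.27312012 V.
V_in − V_rec = 0.000179883 V = 0.180 mV.

0.180 mV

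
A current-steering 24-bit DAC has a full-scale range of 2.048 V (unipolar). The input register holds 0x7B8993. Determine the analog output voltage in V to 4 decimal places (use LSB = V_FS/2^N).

0.9883 V

LSB = 2.048 V / 2^24 = 0.12 µV.
Code 0x7B8993 = 8096147 decimal.
V_out = 0 + 8096147 × 1.2207e-07 V = 0.988299 V.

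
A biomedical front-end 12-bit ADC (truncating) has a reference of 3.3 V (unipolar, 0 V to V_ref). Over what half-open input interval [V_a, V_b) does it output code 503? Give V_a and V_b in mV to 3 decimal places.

[405.249 mV, 406.055 mV)

LSB = 3.3/2^12 = 0.806 mV.
V_a = V_low + 503·LSB = 0.405249 V; V_b = V_low + 504·LSB = 0.406055 V.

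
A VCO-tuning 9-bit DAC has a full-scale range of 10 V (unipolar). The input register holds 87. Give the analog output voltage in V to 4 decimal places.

LSB = 10 V / 2^9 = 19.531 mV.
V_out = 0 + 87 × 0.0195312 V = 1.69922 V.

1.6992 V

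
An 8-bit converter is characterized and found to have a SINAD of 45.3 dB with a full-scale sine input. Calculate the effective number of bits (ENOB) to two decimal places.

7.23 bits

ENOB = (SINAD − 1.76) / 6.02 = (45.3 − 1.76)/6.02 = 7.233.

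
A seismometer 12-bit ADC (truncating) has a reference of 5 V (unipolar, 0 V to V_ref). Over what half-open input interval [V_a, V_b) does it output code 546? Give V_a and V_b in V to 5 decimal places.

LSB = 5/2^12 = 1.221 mV.
V_a = V_low + 546·LSB = 0.666504 V; V_b = V_low + 547·LSB = 0.667725 V.

[0.66650 V, 0.66772 V)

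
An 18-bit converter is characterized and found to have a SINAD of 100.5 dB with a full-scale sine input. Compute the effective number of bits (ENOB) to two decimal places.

16.40 bits

ENOB = (SINAD − 1.76) / 6.02 = (100.5 − 1.76)/6.02 = 16.402.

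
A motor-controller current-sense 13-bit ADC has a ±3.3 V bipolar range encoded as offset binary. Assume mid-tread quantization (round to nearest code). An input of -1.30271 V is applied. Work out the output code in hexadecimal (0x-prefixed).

Full-scale span = 6.6 V; LSB = 6.6/2^13 = 0.806 mV.
(-1.30271 − (−3.3)) / 0.000805664 = 2479.061 LSBs.
Round → code 2479.
In hexadecimal (0x-prefixed): 0x9AF.

code 0x9AF (decimal 2479)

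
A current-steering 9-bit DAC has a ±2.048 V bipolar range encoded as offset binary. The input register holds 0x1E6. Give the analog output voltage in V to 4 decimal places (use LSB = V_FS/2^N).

LSB = 4.096 V / 2^9 = 8.000 mV.
Code 0x1E6 = 486 decimal.
V_out = (−2.048) + 486 × 0.008 V = 1.84 V.

1.8400 V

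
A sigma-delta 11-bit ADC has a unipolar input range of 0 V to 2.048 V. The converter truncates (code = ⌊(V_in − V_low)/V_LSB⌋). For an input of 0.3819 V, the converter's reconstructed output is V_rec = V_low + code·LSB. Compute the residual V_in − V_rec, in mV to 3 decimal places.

0.900 mV

One LSB is 2.048 V / 2048 = 1.000 mV.
(V_in − V_low)/LSB = (0.3819 − 0)/0.001 = 381.9000 → code 381 (floor).
Reconstructed: 0.381 V.
V_in − V_rec = 0.0009 V = 0.900 mV.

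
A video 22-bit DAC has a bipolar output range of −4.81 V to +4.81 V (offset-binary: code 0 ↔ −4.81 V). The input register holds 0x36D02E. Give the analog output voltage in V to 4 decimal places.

LSB = 9.62 V / 2^22 = 2.29 µV.
Code 0x36D02E = 3592238 decimal.
V_out = (−4.81) + 3592238 × 2.29359e-06 V = 3.42911 V.

3.4291 V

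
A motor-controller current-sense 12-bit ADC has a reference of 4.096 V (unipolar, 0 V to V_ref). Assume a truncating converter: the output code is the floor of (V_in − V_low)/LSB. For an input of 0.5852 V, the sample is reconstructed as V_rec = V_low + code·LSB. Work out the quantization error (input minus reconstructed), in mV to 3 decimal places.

0.200 mV

Step size: 4.096 V ÷ 2^12 = 1.000 mV.
(V_in − V_low)/LSB = (0.5852 − 0)/0.001 = 585.2000 → code 585 (floor).
Code 585 maps back to 0 + 585×0.001 V = 0.585 V.
Difference: 0.0002 V → 0.200 mV.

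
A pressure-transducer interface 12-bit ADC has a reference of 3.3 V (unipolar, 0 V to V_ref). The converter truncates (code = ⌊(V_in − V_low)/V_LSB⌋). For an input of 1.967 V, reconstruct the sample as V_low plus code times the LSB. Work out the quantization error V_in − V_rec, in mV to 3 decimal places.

0.374 mV

One LSB is 3.3 V / 4096 = 0.806 mV.
(1.967 − 0)/0.000805664 = 2441.4642; ⌊·⌋ gives code 2441.
Reconstructed: 1.966626 V.
V_in − V_rec = 0.000374023 V = 0.374 mV.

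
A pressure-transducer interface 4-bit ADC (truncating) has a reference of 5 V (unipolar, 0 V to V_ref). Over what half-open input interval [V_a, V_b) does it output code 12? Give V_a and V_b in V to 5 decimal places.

[3.75000 V, 4.06250 V)

LSB = 5/2^4 = 312.500 mV.
V_a = V_low + 12·LSB = 3.75 V; V_b = V_low + 13·LSB = 4.0625 V.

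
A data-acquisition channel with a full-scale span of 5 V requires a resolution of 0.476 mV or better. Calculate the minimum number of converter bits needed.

14 bits

Number of steps required ≥ 5 V / 0.476 mV = 10504.20.
Need 2^N ≥ 10504.20; 2^13 = 8192, 2^14 = 16384.
Minimum N = 14.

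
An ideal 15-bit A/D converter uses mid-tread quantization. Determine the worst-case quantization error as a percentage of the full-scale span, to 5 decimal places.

0.00153 %

Rounding → worst-case error = ½ LSB = V_FS/2^16, so 100/65536 = 0.00152588 % of full scale.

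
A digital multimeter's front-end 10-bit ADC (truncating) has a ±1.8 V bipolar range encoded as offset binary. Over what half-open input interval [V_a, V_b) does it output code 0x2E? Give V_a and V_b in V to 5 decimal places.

LSB = 3.6/2^10 = 3.516 mV.
Code 0x2E = 46 decimal.
V_a = V_low + 46·LSB = -1.63828 V; V_b = V_low + 47·LSB = -1.63477 V.

[-1.63828 V, -1.63477 V)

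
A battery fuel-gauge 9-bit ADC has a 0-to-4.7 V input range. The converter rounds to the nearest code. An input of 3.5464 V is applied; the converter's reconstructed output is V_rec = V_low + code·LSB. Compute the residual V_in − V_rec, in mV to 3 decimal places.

Step size: 4.7 V ÷ 2^9 = 9.180 mV.
Scaled input = 386.3312 LSBs, so code = 386.
Code 386 maps back to 0 + 386×0.00917969 V = 3.5433594 V.
Error = 3.5464 − 3.5433594 = 0.00304062 V = 3.041 mV.

3.041 mV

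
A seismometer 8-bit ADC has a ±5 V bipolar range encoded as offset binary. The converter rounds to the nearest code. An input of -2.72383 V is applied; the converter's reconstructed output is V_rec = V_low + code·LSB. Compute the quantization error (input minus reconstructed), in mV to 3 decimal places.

One LSB is 10 V / 256 = 39.062 mV.
(-2.72383 − (−5))/0.0390625 = 58.2700; round gives code 58.
Reconstructed: -2.734375 V.
Difference: 0.010545 V → 10.545 mV.

10.545 mV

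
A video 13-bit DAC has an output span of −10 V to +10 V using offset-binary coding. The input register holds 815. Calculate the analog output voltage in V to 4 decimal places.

LSB = 20 V / 2^13 = 2.441 mV.
V_out = (−10) + 815 × 0.00244141 V = -8.01025 V.

-8.0103 V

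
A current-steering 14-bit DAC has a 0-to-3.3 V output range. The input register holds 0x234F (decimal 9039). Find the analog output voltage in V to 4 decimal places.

LSB = 3.3 V / 2^14 = 201.42 µV.
Code 0x234F = 9039 decimal.
V_out = 0 + 9039 × 0.000201416 V = 1.8206 V.

1.8206 V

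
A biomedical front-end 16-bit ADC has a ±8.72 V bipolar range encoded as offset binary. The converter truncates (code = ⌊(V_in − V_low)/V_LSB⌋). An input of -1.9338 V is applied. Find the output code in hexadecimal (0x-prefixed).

With 65536 levels over 17.44 V, one step is 266.11 µV.
(-1.9338 − (−8.72)) / 0.000266113 = 25501.170 LSBs.
So the output code is 25501.
In hexadecimal (0x-prefixed): 0x639D.

code 0x639D (decimal 25501)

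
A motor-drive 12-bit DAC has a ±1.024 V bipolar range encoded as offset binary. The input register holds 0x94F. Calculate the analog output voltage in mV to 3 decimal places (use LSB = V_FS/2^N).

167.500 mV

LSB = 2.048 V / 2^12 = 0.500 mV.
Code 0x94F = 2383 decimal.
V_out = (−1.024) + 2383 × 0.0005 V = 0.1675 V.
= 167.500 mV.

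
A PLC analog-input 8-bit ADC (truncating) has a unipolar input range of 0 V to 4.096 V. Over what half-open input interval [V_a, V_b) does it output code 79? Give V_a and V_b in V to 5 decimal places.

[1.26400 V, 1.28000 V)

LSB = 4.096/2^8 = 16.000 mV.
V_a = V_low + 79·LSB = 1.264 V; V_b = V_low + 80·LSB = 1.28 V.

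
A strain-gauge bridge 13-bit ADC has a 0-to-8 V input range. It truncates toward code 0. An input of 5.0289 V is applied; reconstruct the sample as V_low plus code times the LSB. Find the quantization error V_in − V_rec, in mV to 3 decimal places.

0.580 mV

Step size: 8 V ÷ 2^13 = 0.977 mV.
(V_in − V_low)/LSB = (5.0289 − 0)/0.000976562 = 5149.5936 → code 5149 (floor).
Code 5149 maps back to 0 + 5149×0.000976562 V = 5.0283203 V.
V_in − V_rec = 0.000579688 V = 0.580 mV.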